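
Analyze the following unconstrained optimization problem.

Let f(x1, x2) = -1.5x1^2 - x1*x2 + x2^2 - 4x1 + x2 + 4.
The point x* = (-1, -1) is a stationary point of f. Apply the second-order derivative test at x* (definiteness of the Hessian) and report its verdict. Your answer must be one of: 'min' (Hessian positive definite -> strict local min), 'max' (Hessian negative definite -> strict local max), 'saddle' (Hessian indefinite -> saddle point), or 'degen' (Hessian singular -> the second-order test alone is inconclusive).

Compute the Hessian H = grad^2 f:
  H = [[-3, -1], [-1, 2]]
Verify stationarity: grad f(x*) = H x* + g = (0, 0).
Eigenvalues of H: -3.1926, 2.1926.
Eigenvalues have mixed signs, so H is indefinite -> x* is a saddle point.

saddle


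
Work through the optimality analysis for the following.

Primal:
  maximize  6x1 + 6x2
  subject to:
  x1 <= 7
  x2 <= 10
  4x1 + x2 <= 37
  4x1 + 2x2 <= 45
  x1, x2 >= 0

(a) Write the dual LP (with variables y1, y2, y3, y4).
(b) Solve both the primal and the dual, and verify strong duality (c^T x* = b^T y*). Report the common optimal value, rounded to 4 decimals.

The standard primal-dual pair for 'max c^T x s.t. A x <= b, x >= 0' is:
  Dual:  min b^T y  s.t.  A^T y >= c,  y >= 0.

So the dual LP is:
  minimize  7y1 + 10y2 + 37y3 + 45y4
  subject to:
    y1 + 4y3 + 4y4 >= 6
    y2 + y3 + 2y4 >= 6
    y1, y2, y3, y4 >= 0

Solving the primal: x* = (6.25, 10).
  primal value c^T x* = 97.5.
Solving the dual: y* = (0, 3, 0, 1.5).
  dual value b^T y* = 97.5.
Strong duality: c^T x* = b^T y*. Confirmed.

97.5


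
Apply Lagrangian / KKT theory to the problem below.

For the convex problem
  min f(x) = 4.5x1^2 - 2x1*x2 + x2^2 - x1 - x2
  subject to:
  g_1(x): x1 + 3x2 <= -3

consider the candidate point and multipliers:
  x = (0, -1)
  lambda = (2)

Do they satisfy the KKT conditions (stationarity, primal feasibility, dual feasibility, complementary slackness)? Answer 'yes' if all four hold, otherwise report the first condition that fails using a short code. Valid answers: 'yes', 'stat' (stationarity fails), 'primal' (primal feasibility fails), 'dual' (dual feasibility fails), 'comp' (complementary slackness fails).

Gradient of f: grad f(x) = Q x + c = (1, -3)
Constraint values g_i(x) = a_i^T x - b_i:
  g_1((0, -1)) = 0
Stationarity residual: grad f(x) + sum_i lambda_i a_i = (3, 3)
  -> stationarity FAILS
Primal feasibility (all g_i <= 0): OK
Dual feasibility (all lambda_i >= 0): OK
Complementary slackness (lambda_i * g_i(x) = 0 for all i): OK

Verdict: the first failing condition is stationarity -> stat.

stat


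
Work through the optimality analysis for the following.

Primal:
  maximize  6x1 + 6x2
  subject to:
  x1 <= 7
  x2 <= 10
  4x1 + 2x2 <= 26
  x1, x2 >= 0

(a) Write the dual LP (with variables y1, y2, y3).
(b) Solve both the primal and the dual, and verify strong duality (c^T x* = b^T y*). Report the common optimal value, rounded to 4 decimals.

The standard primal-dual pair for 'max c^T x s.t. A x <= b, x >= 0' is:
  Dual:  min b^T y  s.t.  A^T y >= c,  y >= 0.

So the dual LP is:
  minimize  7y1 + 10y2 + 26y3
  subject to:
    y1 + 4y3 >= 6
    y2 + 2y3 >= 6
    y1, y2, y3 >= 0

Solving the primal: x* = (1.5, 10).
  primal value c^T x* = 69.
Solving the dual: y* = (0, 3, 1.5).
  dual value b^T y* = 69.
Strong duality: c^T x* = b^T y*. Confirmed.

69


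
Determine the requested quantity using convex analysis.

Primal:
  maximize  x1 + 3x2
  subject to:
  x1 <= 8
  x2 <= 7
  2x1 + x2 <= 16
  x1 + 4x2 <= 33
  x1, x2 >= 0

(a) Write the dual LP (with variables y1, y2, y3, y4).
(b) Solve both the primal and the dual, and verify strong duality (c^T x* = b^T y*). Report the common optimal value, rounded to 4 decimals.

The standard primal-dual pair for 'max c^T x s.t. A x <= b, x >= 0' is:
  Dual:  min b^T y  s.t.  A^T y >= c,  y >= 0.

So the dual LP is:
  minimize  8y1 + 7y2 + 16y3 + 33y4
  subject to:
    y1 + 2y3 + y4 >= 1
    y2 + y3 + 4y4 >= 3
    y1, y2, y3, y4 >= 0

Solving the primal: x* = (4.5, 7).
  primal value c^T x* = 25.5.
Solving the dual: y* = (0, 2.5, 0.5, 0).
  dual value b^T y* = 25.5.
Strong duality: c^T x* = b^T y*. Confirmed.

25.5


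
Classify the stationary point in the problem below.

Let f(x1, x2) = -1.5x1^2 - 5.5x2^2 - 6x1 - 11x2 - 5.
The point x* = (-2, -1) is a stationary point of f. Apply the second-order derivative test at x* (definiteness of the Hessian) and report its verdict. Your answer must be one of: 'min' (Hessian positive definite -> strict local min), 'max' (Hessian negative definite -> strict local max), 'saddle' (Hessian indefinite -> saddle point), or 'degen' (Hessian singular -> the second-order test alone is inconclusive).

Compute the Hessian H = grad^2 f:
  H = [[-3, 0], [0, -11]]
Verify stationarity: grad f(x*) = H x* + g = (0, 0).
Eigenvalues of H: -11, -3.
Both eigenvalues < 0, so H is negative definite -> x* is a strict local max.

max


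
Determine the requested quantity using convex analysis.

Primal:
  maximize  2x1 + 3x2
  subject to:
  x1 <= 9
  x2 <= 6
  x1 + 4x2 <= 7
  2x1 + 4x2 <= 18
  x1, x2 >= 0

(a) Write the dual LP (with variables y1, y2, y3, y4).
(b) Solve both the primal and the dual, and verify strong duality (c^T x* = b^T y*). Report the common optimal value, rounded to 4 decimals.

The standard primal-dual pair for 'max c^T x s.t. A x <= b, x >= 0' is:
  Dual:  min b^T y  s.t.  A^T y >= c,  y >= 0.

So the dual LP is:
  minimize  9y1 + 6y2 + 7y3 + 18y4
  subject to:
    y1 + y3 + 2y4 >= 2
    y2 + 4y3 + 4y4 >= 3
    y1, y2, y3, y4 >= 0

Solving the primal: x* = (7, 0).
  primal value c^T x* = 14.
Solving the dual: y* = (0, 0, 2, 0).
  dual value b^T y* = 14.
Strong duality: c^T x* = b^T y*. Confirmed.

14


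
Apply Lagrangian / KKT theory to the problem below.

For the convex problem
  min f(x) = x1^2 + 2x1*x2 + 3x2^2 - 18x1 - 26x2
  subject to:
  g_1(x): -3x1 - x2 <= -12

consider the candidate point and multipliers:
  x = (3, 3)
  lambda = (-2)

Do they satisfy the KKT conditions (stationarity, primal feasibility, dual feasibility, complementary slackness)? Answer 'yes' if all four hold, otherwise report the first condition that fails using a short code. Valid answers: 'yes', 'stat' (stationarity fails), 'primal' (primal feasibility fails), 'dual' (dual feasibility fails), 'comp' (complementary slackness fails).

Gradient of f: grad f(x) = Q x + c = (-6, -2)
Constraint values g_i(x) = a_i^T x - b_i:
  g_1((3, 3)) = 0
Stationarity residual: grad f(x) + sum_i lambda_i a_i = (0, 0)
  -> stationarity OK
Primal feasibility (all g_i <= 0): OK
Dual feasibility (all lambda_i >= 0): FAILS
Complementary slackness (lambda_i * g_i(x) = 0 for all i): OK

Verdict: the first failing condition is dual_feasibility -> dual.

dual


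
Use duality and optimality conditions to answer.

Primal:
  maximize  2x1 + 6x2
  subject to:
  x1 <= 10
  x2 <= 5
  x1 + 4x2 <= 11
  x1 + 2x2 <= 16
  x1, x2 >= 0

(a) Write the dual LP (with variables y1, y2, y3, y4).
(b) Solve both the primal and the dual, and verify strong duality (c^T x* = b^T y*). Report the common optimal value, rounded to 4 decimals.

The standard primal-dual pair for 'max c^T x s.t. A x <= b, x >= 0' is:
  Dual:  min b^T y  s.t.  A^T y >= c,  y >= 0.

So the dual LP is:
  minimize  10y1 + 5y2 + 11y3 + 16y4
  subject to:
    y1 + y3 + y4 >= 2
    y2 + 4y3 + 2y4 >= 6
    y1, y2, y3, y4 >= 0

Solving the primal: x* = (10, 0.25).
  primal value c^T x* = 21.5.
Solving the dual: y* = (0.5, 0, 1.5, 0).
  dual value b^T y* = 21.5.
Strong duality: c^T x* = b^T y*. Confirmed.

21.5


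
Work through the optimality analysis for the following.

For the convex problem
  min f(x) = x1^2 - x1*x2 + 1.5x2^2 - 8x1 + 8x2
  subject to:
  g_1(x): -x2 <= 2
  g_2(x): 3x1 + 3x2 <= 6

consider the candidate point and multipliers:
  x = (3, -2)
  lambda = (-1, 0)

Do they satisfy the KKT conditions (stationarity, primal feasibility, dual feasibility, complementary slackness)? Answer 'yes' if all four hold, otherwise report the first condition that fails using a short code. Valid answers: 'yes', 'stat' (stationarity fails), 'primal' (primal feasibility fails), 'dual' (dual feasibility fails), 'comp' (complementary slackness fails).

Gradient of f: grad f(x) = Q x + c = (0, -1)
Constraint values g_i(x) = a_i^T x - b_i:
  g_1((3, -2)) = 0
  g_2((3, -2)) = -3
Stationarity residual: grad f(x) + sum_i lambda_i a_i = (0, 0)
  -> stationarity OK
Primal feasibility (all g_i <= 0): OK
Dual feasibility (all lambda_i >= 0): FAILS
Complementary slackness (lambda_i * g_i(x) = 0 for all i): OK

Verdict: the first failing condition is dual_feasibility -> dual.

dual


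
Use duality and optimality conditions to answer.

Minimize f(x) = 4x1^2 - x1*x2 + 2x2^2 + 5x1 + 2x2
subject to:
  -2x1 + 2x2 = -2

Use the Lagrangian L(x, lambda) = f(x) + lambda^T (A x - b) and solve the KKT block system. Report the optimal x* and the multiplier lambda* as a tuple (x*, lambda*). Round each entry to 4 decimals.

Form the Lagrangian:
  L(x, lambda) = (1/2) x^T Q x + c^T x + lambda^T (A x - b)
Stationarity (grad_x L = 0): Q x + c + A^T lambda = 0.
Primal feasibility: A x = b.

This gives the KKT block system:
  [ Q   A^T ] [ x     ]   [-c ]
  [ A    0  ] [ lambda ] = [ b ]

Solving the linear system:
  x*      = (-0.4, -1.4)
  lambda* = (1.6)
  f(x*)   = -0.8

x* = (-0.4, -1.4), lambda* = (1.6)


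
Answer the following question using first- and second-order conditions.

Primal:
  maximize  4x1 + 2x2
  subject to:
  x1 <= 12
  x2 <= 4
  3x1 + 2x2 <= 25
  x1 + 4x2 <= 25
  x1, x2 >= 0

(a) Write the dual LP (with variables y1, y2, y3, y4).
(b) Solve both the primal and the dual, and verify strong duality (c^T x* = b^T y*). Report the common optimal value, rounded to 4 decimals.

The standard primal-dual pair for 'max c^T x s.t. A x <= b, x >= 0' is:
  Dual:  min b^T y  s.t.  A^T y >= c,  y >= 0.

So the dual LP is:
  minimize  12y1 + 4y2 + 25y3 + 25y4
  subject to:
    y1 + 3y3 + y4 >= 4
    y2 + 2y3 + 4y4 >= 2
    y1, y2, y3, y4 >= 0

Solving the primal: x* = (8.3333, 0).
  primal value c^T x* = 33.3333.
Solving the dual: y* = (0, 0, 1.3333, 0).
  dual value b^T y* = 33.3333.
Strong duality: c^T x* = b^T y*. Confirmed.

33.3333


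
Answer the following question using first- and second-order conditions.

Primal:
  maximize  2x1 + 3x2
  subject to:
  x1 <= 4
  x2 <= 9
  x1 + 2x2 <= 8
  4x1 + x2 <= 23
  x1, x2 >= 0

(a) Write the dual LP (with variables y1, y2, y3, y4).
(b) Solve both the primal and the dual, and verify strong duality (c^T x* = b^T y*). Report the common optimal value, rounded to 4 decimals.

The standard primal-dual pair for 'max c^T x s.t. A x <= b, x >= 0' is:
  Dual:  min b^T y  s.t.  A^T y >= c,  y >= 0.

So the dual LP is:
  minimize  4y1 + 9y2 + 8y3 + 23y4
  subject to:
    y1 + y3 + 4y4 >= 2
    y2 + 2y3 + y4 >= 3
    y1, y2, y3, y4 >= 0

Solving the primal: x* = (4, 2).
  primal value c^T x* = 14.
Solving the dual: y* = (0.5, 0, 1.5, 0).
  dual value b^T y* = 14.
Strong duality: c^T x* = b^T y*. Confirmed.

14


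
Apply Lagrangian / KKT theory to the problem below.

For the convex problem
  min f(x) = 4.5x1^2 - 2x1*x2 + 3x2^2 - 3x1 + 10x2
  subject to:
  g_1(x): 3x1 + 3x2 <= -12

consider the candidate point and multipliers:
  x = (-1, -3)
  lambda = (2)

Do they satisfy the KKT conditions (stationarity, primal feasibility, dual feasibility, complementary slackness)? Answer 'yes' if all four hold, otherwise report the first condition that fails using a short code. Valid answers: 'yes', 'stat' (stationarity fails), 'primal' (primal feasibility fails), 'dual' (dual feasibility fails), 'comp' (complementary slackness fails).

Gradient of f: grad f(x) = Q x + c = (-6, -6)
Constraint values g_i(x) = a_i^T x - b_i:
  g_1((-1, -3)) = 0
Stationarity residual: grad f(x) + sum_i lambda_i a_i = (0, 0)
  -> stationarity OK
Primal feasibility (all g_i <= 0): OK
Dual feasibility (all lambda_i >= 0): OK
Complementary slackness (lambda_i * g_i(x) = 0 for all i): OK

Verdict: yes, KKT holds.

yes


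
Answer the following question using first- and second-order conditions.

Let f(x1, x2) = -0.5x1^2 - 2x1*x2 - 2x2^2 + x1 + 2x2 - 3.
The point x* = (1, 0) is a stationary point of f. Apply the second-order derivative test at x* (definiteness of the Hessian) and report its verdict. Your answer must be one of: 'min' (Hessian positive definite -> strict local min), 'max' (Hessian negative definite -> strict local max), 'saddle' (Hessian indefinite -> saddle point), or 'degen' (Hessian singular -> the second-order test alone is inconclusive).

Compute the Hessian H = grad^2 f:
  H = [[-1, -2], [-2, -4]]
Verify stationarity: grad f(x*) = H x* + g = (0, 0).
Eigenvalues of H: -5, 0.
H has a zero eigenvalue (singular; negative semidefinite but not definite), so H is neither positive definite, negative definite, nor indefinite. The second-order test alone is inconclusive -> degen.
(Indeed, f is constant along the null direction of H through x*, so x* is not a strict local extremum.)

degen


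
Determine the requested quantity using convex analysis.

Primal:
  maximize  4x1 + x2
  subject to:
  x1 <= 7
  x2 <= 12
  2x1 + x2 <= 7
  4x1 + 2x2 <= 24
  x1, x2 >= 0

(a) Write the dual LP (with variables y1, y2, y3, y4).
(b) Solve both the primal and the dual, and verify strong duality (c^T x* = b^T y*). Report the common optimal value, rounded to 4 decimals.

The standard primal-dual pair for 'max c^T x s.t. A x <= b, x >= 0' is:
  Dual:  min b^T y  s.t.  A^T y >= c,  y >= 0.

So the dual LP is:
  minimize  7y1 + 12y2 + 7y3 + 24y4
  subject to:
    y1 + 2y3 + 4y4 >= 4
    y2 + y3 + 2y4 >= 1
    y1, y2, y3, y4 >= 0

Solving the primal: x* = (3.5, 0).
  primal value c^T x* = 14.
Solving the dual: y* = (0, 0, 2, 0).
  dual value b^T y* = 14.
Strong duality: c^T x* = b^T y*. Confirmed.

14


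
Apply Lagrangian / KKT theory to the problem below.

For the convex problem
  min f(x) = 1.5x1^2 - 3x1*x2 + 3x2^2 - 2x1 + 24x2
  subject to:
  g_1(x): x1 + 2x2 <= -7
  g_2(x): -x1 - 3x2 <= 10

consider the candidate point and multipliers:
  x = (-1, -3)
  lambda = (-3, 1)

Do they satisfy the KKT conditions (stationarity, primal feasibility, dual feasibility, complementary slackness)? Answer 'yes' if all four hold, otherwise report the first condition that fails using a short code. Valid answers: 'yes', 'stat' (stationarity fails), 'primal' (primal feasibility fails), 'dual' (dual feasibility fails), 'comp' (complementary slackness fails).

Gradient of f: grad f(x) = Q x + c = (4, 9)
Constraint values g_i(x) = a_i^T x - b_i:
  g_1((-1, -3)) = 0
  g_2((-1, -3)) = 0
Stationarity residual: grad f(x) + sum_i lambda_i a_i = (0, 0)
  -> stationarity OK
Primal feasibility (all g_i <= 0): OK
Dual feasibility (all lambda_i >= 0): FAILS
Complementary slackness (lambda_i * g_i(x) = 0 for all i): OK

Verdict: the first failing condition is dual_feasibility -> dual.

dual


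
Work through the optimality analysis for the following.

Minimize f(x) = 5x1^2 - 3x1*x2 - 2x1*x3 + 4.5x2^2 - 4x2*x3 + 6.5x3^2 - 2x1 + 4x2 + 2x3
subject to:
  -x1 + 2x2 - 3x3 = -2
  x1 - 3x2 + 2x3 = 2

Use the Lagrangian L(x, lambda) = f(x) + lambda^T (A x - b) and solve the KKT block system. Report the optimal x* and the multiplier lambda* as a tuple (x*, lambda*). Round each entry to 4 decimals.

Form the Lagrangian:
  L(x, lambda) = (1/2) x^T Q x + c^T x + lambda^T (A x - b)
Stationarity (grad_x L = 0): Q x + c + A^T lambda = 0.
Primal feasibility: A x = b.

This gives the KKT block system:
  [ Q   A^T ] [ x     ]   [-c ]
  [ A    0  ] [ lambda ] = [ b ]

Solving the linear system:
  x*      = (0.3333, -0.3333, 0.3333)
  lambda* = (3.6667, 2)
  f(x*)   = 1

x* = (0.3333, -0.3333, 0.3333), lambda* = (3.6667, 2)


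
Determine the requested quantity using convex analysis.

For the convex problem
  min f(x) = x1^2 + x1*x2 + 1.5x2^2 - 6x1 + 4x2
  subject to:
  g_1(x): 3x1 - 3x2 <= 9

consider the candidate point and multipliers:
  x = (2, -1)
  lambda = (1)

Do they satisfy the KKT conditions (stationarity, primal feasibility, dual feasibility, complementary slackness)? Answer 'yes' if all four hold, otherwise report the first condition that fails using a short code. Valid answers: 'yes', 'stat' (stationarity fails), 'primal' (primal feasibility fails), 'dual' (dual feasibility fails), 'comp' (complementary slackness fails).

Gradient of f: grad f(x) = Q x + c = (-3, 3)
Constraint values g_i(x) = a_i^T x - b_i:
  g_1((2, -1)) = 0
Stationarity residual: grad f(x) + sum_i lambda_i a_i = (0, 0)
  -> stationarity OK
Primal feasibility (all g_i <= 0): OK
Dual feasibility (all lambda_i >= 0): OK
Complementary slackness (lambda_i * g_i(x) = 0 for all i): OK

Verdict: yes, KKT holds.

yes


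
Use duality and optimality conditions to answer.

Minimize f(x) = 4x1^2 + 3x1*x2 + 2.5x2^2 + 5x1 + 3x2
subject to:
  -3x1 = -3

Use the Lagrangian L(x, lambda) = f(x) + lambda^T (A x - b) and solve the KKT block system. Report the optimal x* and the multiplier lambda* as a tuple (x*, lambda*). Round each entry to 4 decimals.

Form the Lagrangian:
  L(x, lambda) = (1/2) x^T Q x + c^T x + lambda^T (A x - b)
Stationarity (grad_x L = 0): Q x + c + A^T lambda = 0.
Primal feasibility: A x = b.

This gives the KKT block system:
  [ Q   A^T ] [ x     ]   [-c ]
  [ A    0  ] [ lambda ] = [ b ]

Solving the linear system:
  x*      = (1, -1.2)
  lambda* = (3.1333)
  f(x*)   = 5.4

x* = (1, -1.2), lambda* = (3.1333)


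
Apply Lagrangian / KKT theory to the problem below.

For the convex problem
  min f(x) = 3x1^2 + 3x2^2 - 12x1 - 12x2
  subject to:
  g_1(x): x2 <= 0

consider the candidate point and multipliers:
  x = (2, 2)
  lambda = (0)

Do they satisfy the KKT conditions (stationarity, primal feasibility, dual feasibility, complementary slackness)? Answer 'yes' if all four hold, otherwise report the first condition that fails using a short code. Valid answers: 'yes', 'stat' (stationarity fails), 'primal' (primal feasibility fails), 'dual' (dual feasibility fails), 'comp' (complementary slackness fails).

Gradient of f: grad f(x) = Q x + c = (0, 0)
Constraint values g_i(x) = a_i^T x - b_i:
  g_1((2, 2)) = 2
Stationarity residual: grad f(x) + sum_i lambda_i a_i = (0, 0)
  -> stationarity OK
Primal feasibility (all g_i <= 0): FAILS
Dual feasibility (all lambda_i >= 0): OK
Complementary slackness (lambda_i * g_i(x) = 0 for all i): OK

Verdict: the first failing condition is primal_feasibility -> primal.

primal


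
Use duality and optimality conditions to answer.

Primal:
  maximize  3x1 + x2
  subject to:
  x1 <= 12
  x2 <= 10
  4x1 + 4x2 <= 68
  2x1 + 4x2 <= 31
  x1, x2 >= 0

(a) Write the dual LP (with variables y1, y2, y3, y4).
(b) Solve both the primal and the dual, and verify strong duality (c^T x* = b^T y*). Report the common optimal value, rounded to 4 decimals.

The standard primal-dual pair for 'max c^T x s.t. A x <= b, x >= 0' is:
  Dual:  min b^T y  s.t.  A^T y >= c,  y >= 0.

So the dual LP is:
  minimize  12y1 + 10y2 + 68y3 + 31y4
  subject to:
    y1 + 4y3 + 2y4 >= 3
    y2 + 4y3 + 4y4 >= 1
    y1, y2, y3, y4 >= 0

Solving the primal: x* = (12, 1.75).
  primal value c^T x* = 37.75.
Solving the dual: y* = (2.5, 0, 0, 0.25).
  dual value b^T y* = 37.75.
Strong duality: c^T x* = b^T y*. Confirmed.

37.75


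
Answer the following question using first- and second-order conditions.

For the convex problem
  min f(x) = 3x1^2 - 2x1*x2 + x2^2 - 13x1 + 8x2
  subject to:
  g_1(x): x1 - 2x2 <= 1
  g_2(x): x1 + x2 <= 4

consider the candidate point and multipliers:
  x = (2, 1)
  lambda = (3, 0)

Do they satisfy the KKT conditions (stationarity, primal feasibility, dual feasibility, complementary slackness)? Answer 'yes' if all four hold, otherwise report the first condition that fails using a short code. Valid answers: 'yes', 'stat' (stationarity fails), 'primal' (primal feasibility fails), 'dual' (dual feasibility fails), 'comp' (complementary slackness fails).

Gradient of f: grad f(x) = Q x + c = (-3, 6)
Constraint values g_i(x) = a_i^T x - b_i:
  g_1((2, 1)) = -1
  g_2((2, 1)) = -1
Stationarity residual: grad f(x) + sum_i lambda_i a_i = (0, 0)
  -> stationarity OK
Primal feasibility (all g_i <= 0): OK
Dual feasibility (all lambda_i >= 0): OK
Complementary slackness (lambda_i * g_i(x) = 0 for all i): FAILS

Verdict: the first failing condition is complementary_slackness -> comp.

comp


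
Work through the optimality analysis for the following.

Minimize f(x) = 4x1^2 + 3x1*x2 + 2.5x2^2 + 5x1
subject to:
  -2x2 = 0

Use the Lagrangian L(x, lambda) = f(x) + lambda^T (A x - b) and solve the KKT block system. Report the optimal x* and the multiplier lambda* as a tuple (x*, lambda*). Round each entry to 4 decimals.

Form the Lagrangian:
  L(x, lambda) = (1/2) x^T Q x + c^T x + lambda^T (A x - b)
Stationarity (grad_x L = 0): Q x + c + A^T lambda = 0.
Primal feasibility: A x = b.

This gives the KKT block system:
  [ Q   A^T ] [ x     ]   [-c ]
  [ A    0  ] [ lambda ] = [ b ]

Solving the linear system:
  x*      = (-0.625, 0)
  lambda* = (-0.9375)
  f(x*)   = -1.5625

x* = (-0.625, 0), lambda* = (-0.9375)


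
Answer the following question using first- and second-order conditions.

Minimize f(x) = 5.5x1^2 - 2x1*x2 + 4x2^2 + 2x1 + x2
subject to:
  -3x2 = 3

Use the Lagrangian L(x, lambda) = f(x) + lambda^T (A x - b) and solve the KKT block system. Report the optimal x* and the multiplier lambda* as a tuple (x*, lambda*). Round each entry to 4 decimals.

Form the Lagrangian:
  L(x, lambda) = (1/2) x^T Q x + c^T x + lambda^T (A x - b)
Stationarity (grad_x L = 0): Q x + c + A^T lambda = 0.
Primal feasibility: A x = b.

This gives the KKT block system:
  [ Q   A^T ] [ x     ]   [-c ]
  [ A    0  ] [ lambda ] = [ b ]

Solving the linear system:
  x*      = (-0.3636, -1)
  lambda* = (-2.0909)
  f(x*)   = 2.2727

x* = (-0.3636, -1), lambda* = (-2.0909)


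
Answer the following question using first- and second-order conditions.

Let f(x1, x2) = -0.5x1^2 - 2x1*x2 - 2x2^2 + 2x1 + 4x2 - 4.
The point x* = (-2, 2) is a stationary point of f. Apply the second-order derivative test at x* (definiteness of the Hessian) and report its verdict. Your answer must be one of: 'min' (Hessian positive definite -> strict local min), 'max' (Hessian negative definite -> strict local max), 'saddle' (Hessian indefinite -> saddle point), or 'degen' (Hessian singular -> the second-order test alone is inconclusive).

Compute the Hessian H = grad^2 f:
  H = [[-1, -2], [-2, -4]]
Verify stationarity: grad f(x*) = H x* + g = (0, 0).
Eigenvalues of H: -5, 0.
H has a zero eigenvalue (singular; negative semidefinite but not definite), so H is neither positive definite, negative definite, nor indefinite. The second-order test alone is inconclusive -> degen.
(Indeed, f is constant along the null direction of H through x*, so x* is not a strict local extremum.)

degen


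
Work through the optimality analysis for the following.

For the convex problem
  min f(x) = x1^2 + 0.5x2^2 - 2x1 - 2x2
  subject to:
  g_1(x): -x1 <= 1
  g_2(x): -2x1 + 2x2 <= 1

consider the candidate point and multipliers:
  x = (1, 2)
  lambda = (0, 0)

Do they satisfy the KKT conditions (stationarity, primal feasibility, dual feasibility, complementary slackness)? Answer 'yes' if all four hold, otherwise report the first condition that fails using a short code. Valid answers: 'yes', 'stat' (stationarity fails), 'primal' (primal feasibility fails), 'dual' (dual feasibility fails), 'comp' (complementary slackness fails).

Gradient of f: grad f(x) = Q x + c = (0, 0)
Constraint values g_i(x) = a_i^T x - b_i:
  g_1((1, 2)) = -2
  g_2((1, 2)) = 1
Stationarity residual: grad f(x) + sum_i lambda_i a_i = (0, 0)
  -> stationarity OK
Primal feasibility (all g_i <= 0): FAILS
Dual feasibility (all lambda_i >= 0): OK
Complementary slackness (lambda_i * g_i(x) = 0 for all i): OK

Verdict: the first failing condition is primal_feasibility -> primal.

primal


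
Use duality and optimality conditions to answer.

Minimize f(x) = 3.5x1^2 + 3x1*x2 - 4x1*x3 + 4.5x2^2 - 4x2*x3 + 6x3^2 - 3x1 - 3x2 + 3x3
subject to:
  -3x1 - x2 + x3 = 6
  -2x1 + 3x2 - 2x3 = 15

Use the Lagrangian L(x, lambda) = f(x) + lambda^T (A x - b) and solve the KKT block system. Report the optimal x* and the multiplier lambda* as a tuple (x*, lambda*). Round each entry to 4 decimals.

Form the Lagrangian:
  L(x, lambda) = (1/2) x^T Q x + c^T x + lambda^T (A x - b)
Stationarity (grad_x L = 0): Q x + c + A^T lambda = 0.
Primal feasibility: A x = b.

This gives the KKT block system:
  [ Q   A^T ] [ x     ]   [-c ]
  [ A    0  ] [ lambda ] = [ b ]

Solving the linear system:
  x*      = (-3.1069, 2.1448, -1.1758)
  lambda* = (-1.5871, -4.4245)
  f(x*)   = 37.6243

x* = (-3.1069, 2.1448, -1.1758), lambda* = (-1.5871, -4.4245)


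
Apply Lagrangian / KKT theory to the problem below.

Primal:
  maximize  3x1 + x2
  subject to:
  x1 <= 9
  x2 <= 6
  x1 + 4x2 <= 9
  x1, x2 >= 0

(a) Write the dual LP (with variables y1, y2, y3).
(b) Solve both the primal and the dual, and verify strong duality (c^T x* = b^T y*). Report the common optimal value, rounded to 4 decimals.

The standard primal-dual pair for 'max c^T x s.t. A x <= b, x >= 0' is:
  Dual:  min b^T y  s.t.  A^T y >= c,  y >= 0.

So the dual LP is:
  minimize  9y1 + 6y2 + 9y3
  subject to:
    y1 + y3 >= 3
    y2 + 4y3 >= 1
    y1, y2, y3 >= 0

Solving the primal: x* = (9, 0).
  primal value c^T x* = 27.
Solving the dual: y* = (2.75, 0, 0.25).
  dual value b^T y* = 27.
Strong duality: c^T x* = b^T y*. Confirmed.

27


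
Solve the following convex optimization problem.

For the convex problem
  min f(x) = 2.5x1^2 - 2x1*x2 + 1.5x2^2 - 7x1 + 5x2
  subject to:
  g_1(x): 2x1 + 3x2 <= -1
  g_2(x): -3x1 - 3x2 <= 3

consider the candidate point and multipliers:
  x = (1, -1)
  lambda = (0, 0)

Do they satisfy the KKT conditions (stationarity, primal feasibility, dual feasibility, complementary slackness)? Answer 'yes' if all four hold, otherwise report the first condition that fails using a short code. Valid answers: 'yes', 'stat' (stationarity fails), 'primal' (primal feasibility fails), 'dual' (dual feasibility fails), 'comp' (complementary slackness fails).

Gradient of f: grad f(x) = Q x + c = (0, 0)
Constraint values g_i(x) = a_i^T x - b_i:
  g_1((1, -1)) = 0
  g_2((1, -1)) = -3
Stationarity residual: grad f(x) + sum_i lambda_i a_i = (0, 0)
  -> stationarity OK
Primal feasibility (all g_i <= 0): OK
Dual feasibility (all lambda_i >= 0): OK
Complementary slackness (lambda_i * g_i(x) = 0 for all i): OK

Verdict: yes, KKT holds.

yes


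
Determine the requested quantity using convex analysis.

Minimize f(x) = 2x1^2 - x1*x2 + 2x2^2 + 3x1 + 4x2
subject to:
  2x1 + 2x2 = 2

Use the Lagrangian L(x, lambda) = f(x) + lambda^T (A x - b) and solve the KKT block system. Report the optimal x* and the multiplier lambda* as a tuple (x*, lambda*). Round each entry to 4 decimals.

Form the Lagrangian:
  L(x, lambda) = (1/2) x^T Q x + c^T x + lambda^T (A x - b)
Stationarity (grad_x L = 0): Q x + c + A^T lambda = 0.
Primal feasibility: A x = b.

This gives the KKT block system:
  [ Q   A^T ] [ x     ]   [-c ]
  [ A    0  ] [ lambda ] = [ b ]

Solving the linear system:
  x*      = (0.6, 0.4)
  lambda* = (-2.5)
  f(x*)   = 4.2

x* = (0.6, 0.4), lambda* = (-2.5)


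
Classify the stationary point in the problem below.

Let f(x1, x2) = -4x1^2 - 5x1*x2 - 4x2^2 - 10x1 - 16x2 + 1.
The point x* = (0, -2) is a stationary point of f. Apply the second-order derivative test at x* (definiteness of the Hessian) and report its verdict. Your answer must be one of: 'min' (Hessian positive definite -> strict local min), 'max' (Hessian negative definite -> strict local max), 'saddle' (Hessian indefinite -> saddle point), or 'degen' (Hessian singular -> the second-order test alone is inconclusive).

Compute the Hessian H = grad^2 f:
  H = [[-8, -5], [-5, -8]]
Verify stationarity: grad f(x*) = H x* + g = (0, 0).
Eigenvalues of H: -13, -3.
Both eigenvalues < 0, so H is negative definite -> x* is a strict local max.

max


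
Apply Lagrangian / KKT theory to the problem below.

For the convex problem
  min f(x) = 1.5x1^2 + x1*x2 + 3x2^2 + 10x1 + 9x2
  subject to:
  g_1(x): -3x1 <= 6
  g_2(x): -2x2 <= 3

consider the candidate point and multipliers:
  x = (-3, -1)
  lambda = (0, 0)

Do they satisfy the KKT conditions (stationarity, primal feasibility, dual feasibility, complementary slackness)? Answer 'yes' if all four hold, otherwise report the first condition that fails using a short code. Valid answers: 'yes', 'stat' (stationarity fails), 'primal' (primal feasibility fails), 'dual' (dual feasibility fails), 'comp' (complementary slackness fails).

Gradient of f: grad f(x) = Q x + c = (0, 0)
Constraint values g_i(x) = a_i^T x - b_i:
  g_1((-3, -1)) = 3
  g_2((-3, -1)) = -1
Stationarity residual: grad f(x) + sum_i lambda_i a_i = (0, 0)
  -> stationarity OK
Primal feasibility (all g_i <= 0): FAILS
Dual feasibility (all lambda_i >= 0): OK
Complementary slackness (lambda_i * g_i(x) = 0 for all i): OK

Verdict: the first failing condition is primal_feasibility -> primal.

primal


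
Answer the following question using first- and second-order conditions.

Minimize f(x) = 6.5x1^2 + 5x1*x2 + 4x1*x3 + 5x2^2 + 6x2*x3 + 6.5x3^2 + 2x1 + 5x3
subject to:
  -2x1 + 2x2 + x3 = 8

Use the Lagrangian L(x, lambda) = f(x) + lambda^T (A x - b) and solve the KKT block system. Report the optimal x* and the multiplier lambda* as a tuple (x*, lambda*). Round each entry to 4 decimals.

Form the Lagrangian:
  L(x, lambda) = (1/2) x^T Q x + c^T x + lambda^T (A x - b)
Stationarity (grad_x L = 0): Q x + c + A^T lambda = 0.
Primal feasibility: A x = b.

This gives the KKT block system:
  [ Q   A^T ] [ x     ]   [-c ]
  [ A    0  ] [ lambda ] = [ b ]

Solving the linear system:
  x*      = (-1.8438, 2.3873, -0.4622)
  lambda* = (-5.9406)
  f(x*)   = 20.7632

x* = (-1.8438, 2.3873, -0.4622), lambda* = (-5.9406)


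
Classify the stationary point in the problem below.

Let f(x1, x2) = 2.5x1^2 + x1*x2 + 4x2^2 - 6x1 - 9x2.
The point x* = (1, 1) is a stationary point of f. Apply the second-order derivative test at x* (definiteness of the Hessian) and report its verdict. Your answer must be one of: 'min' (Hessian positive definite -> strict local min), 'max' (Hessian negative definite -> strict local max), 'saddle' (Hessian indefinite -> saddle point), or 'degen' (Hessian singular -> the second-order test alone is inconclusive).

Compute the Hessian H = grad^2 f:
  H = [[5, 1], [1, 8]]
Verify stationarity: grad f(x*) = H x* + g = (0, 0).
Eigenvalues of H: 4.6972, 8.3028.
Both eigenvalues > 0, so H is positive definite -> x* is a strict local min.

min


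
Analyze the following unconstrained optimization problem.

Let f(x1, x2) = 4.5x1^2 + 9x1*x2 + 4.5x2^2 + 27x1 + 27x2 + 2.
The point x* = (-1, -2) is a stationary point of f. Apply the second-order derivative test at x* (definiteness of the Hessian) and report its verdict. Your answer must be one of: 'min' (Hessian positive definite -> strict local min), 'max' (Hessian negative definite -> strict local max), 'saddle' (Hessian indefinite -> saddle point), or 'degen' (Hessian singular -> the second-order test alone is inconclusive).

Compute the Hessian H = grad^2 f:
  H = [[9, 9], [9, 9]]
Verify stationarity: grad f(x*) = H x* + g = (0, 0).
Eigenvalues of H: 0, 18.
H has a zero eigenvalue (singular; positive semidefinite but not definite), so H is neither positive definite, negative definite, nor indefinite. The second-order test alone is inconclusive -> degen.
(Indeed, f is constant along the null direction of H through x*, so x* is not a strict local extremum.)

degen


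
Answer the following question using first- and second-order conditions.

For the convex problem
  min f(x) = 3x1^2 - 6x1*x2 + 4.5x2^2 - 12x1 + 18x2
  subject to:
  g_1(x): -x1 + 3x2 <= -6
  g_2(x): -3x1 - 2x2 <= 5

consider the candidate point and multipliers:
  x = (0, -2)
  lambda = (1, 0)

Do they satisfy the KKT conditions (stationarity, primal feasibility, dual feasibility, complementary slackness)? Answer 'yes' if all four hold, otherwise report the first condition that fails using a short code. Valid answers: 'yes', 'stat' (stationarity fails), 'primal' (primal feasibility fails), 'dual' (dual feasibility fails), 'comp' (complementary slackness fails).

Gradient of f: grad f(x) = Q x + c = (0, 0)
Constraint values g_i(x) = a_i^T x - b_i:
  g_1((0, -2)) = 0
  g_2((0, -2)) = -1
Stationarity residual: grad f(x) + sum_i lambda_i a_i = (-1, 3)
  -> stationarity FAILS
Primal feasibility (all g_i <= 0): OK
Dual feasibility (all lambda_i >= 0): OK
Complementary slackness (lambda_i * g_i(x) = 0 for all i): OK

Verdict: the first failing condition is stationarity -> stat.

stat


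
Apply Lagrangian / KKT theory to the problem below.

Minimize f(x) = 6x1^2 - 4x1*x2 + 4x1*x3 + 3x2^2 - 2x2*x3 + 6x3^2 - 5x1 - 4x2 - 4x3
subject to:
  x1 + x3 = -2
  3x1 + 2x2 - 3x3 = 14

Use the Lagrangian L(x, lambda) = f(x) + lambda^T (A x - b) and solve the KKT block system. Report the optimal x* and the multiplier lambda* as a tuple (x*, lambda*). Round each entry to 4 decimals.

Form the Lagrangian:
  L(x, lambda) = (1/2) x^T Q x + c^T x + lambda^T (A x - b)
Stationarity (grad_x L = 0): Q x + c + A^T lambda = 0.
Primal feasibility: A x = b.

This gives the KKT block system:
  [ Q   A^T ] [ x     ]   [-c ]
  [ A    0  ] [ lambda ] = [ b ]

Solving the linear system:
  x*      = (0.7927, 1.622, -2.7927)
  lambda* = (25.3659, -4.0732)
  f(x*)   = 54.2378

x* = (0.7927, 1.622, -2.7927), lambda* = (25.3659, -4.0732)


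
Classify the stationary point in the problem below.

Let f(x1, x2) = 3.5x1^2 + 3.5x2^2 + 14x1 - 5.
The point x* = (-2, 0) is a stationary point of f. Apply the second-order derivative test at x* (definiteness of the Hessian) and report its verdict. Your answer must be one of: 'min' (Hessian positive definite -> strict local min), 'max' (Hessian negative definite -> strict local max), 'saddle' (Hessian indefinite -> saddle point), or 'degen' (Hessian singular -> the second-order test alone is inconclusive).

Compute the Hessian H = grad^2 f:
  H = [[7, 0], [0, 7]]
Verify stationarity: grad f(x*) = H x* + g = (0, 0).
Eigenvalues of H: 7, 7.
Both eigenvalues > 0, so H is positive definite -> x* is a strict local min.

min


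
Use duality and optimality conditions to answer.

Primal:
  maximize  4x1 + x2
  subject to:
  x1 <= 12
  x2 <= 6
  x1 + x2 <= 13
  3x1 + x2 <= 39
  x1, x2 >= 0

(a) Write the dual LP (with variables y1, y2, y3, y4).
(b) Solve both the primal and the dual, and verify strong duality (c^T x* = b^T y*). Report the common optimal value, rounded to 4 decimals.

The standard primal-dual pair for 'max c^T x s.t. A x <= b, x >= 0' is:
  Dual:  min b^T y  s.t.  A^T y >= c,  y >= 0.

So the dual LP is:
  minimize  12y1 + 6y2 + 13y3 + 39y4
  subject to:
    y1 + y3 + 3y4 >= 4
    y2 + y3 + y4 >= 1
    y1, y2, y3, y4 >= 0

Solving the primal: x* = (12, 1).
  primal value c^T x* = 49.
Solving the dual: y* = (3, 0, 1, 0).
  dual value b^T y* = 49.
Strong duality: c^T x* = b^T y*. Confirmed.

49


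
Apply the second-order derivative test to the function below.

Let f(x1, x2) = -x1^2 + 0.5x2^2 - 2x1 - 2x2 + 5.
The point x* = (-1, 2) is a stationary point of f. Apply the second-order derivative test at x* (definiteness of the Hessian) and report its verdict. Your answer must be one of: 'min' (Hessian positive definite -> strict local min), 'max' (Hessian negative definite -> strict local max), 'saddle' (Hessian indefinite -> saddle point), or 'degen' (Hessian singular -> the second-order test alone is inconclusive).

Compute the Hessian H = grad^2 f:
  H = [[-2, 0], [0, 1]]
Verify stationarity: grad f(x*) = H x* + g = (0, 0).
Eigenvalues of H: -2, 1.
Eigenvalues have mixed signs, so H is indefinite -> x* is a saddle point.

saddle


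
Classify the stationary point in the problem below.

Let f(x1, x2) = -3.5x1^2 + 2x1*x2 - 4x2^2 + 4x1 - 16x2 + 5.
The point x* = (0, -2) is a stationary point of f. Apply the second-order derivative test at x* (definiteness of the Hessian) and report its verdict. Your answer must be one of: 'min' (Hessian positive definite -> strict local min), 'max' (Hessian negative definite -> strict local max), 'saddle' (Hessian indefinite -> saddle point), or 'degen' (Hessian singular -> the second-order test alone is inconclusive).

Compute the Hessian H = grad^2 f:
  H = [[-7, 2], [2, -8]]
Verify stationarity: grad f(x*) = H x* + g = (0, 0).
Eigenvalues of H: -9.5616, -5.4384.
Both eigenvalues < 0, so H is negative definite -> x* is a strict local max.

max


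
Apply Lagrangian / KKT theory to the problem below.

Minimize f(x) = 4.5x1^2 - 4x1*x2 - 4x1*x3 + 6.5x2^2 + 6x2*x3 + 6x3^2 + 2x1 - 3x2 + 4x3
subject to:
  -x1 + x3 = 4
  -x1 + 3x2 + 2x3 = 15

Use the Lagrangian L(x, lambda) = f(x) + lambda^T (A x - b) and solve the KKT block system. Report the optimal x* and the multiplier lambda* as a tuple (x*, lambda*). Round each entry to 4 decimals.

Form the Lagrangian:
  L(x, lambda) = (1/2) x^T Q x + c^T x + lambda^T (A x - b)
Stationarity (grad_x L = 0): Q x + c + A^T lambda = 0.
Primal feasibility: A x = b.

This gives the KKT block system:
  [ Q   A^T ] [ x     ]   [-c ]
  [ A    0  ] [ lambda ] = [ b ]

Solving the linear system:
  x*      = (-1.9492, 2.9831, 2.0508)
  lambda* = (-17.0508, -18.6271)
  f(x*)   = 171.4831

x* = (-1.9492, 2.9831, 2.0508), lambda* = (-17.0508, -18.6271)


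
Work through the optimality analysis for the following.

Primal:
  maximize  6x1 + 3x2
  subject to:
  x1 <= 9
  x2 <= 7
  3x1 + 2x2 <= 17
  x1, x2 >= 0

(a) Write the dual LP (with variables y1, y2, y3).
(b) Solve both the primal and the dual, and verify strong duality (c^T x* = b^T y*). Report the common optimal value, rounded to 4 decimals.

The standard primal-dual pair for 'max c^T x s.t. A x <= b, x >= 0' is:
  Dual:  min b^T y  s.t.  A^T y >= c,  y >= 0.

So the dual LP is:
  minimize  9y1 + 7y2 + 17y3
  subject to:
    y1 + 3y3 >= 6
    y2 + 2y3 >= 3
    y1, y2, y3 >= 0

Solving the primal: x* = (5.6667, 0).
  primal value c^T x* = 34.
Solving the dual: y* = (0, 0, 2).
  dual value b^T y* = 34.
Strong duality: c^T x* = b^T y*. Confirmed.

34


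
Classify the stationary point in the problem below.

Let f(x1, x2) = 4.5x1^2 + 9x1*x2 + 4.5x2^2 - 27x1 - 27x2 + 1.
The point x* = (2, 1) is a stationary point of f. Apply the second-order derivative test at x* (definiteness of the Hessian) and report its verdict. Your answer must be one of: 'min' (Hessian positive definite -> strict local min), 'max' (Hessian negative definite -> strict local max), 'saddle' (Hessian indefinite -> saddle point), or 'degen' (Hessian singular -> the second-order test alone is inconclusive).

Compute the Hessian H = grad^2 f:
  H = [[9, 9], [9, 9]]
Verify stationarity: grad f(x*) = H x* + g = (0, 0).
Eigenvalues of H: 0, 18.
H has a zero eigenvalue (singular; positive semidefinite but not definite), so H is neither positive definite, negative definite, nor indefinite. The second-order test alone is inconclusive -> degen.
(Indeed, f is constant along the null direction of H through x*, so x* is not a strict local extremum.)

degen


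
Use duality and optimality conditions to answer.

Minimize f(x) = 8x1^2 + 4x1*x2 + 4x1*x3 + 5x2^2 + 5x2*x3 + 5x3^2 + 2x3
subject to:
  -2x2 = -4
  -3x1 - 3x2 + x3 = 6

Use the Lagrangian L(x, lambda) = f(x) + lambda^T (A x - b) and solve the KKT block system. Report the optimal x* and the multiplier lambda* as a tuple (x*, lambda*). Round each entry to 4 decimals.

Form the Lagrangian:
  L(x, lambda) = (1/2) x^T Q x + c^T x + lambda^T (A x - b)
Stationarity (grad_x L = 0): Q x + c + A^T lambda = 0.
Primal feasibility: A x = b.

This gives the KKT block system:
  [ Q   A^T ] [ x     ]   [-c ]
  [ A    0  ] [ lambda ] = [ b ]

Solving the linear system:
  x*      = (-3.4769, 2, 1.5692)
  lambda* = (27.6462, -13.7846)
  f(x*)   = 98.2154

x* = (-3.4769, 2, 1.5692), lambda* = (27.6462, -13.7846)


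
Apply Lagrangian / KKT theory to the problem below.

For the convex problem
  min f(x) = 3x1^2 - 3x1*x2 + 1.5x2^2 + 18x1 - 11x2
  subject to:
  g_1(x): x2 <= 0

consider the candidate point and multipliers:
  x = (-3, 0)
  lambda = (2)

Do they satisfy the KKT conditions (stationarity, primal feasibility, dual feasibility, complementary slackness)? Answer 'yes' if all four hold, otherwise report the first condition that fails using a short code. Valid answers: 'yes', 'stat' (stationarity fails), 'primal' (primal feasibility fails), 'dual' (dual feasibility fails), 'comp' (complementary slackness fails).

Gradient of f: grad f(x) = Q x + c = (0, -2)
Constraint values g_i(x) = a_i^T x - b_i:
  g_1((-3, 0)) = 0
Stationarity residual: grad f(x) + sum_i lambda_i a_i = (0, 0)
  -> stationarity OK
Primal feasibility (all g_i <= 0): OK
Dual feasibility (all lambda_i >= 0): OK
Complementary slackness (lambda_i * g_i(x) = 0 for all i): OK

Verdict: yes, KKT holds.

yes
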